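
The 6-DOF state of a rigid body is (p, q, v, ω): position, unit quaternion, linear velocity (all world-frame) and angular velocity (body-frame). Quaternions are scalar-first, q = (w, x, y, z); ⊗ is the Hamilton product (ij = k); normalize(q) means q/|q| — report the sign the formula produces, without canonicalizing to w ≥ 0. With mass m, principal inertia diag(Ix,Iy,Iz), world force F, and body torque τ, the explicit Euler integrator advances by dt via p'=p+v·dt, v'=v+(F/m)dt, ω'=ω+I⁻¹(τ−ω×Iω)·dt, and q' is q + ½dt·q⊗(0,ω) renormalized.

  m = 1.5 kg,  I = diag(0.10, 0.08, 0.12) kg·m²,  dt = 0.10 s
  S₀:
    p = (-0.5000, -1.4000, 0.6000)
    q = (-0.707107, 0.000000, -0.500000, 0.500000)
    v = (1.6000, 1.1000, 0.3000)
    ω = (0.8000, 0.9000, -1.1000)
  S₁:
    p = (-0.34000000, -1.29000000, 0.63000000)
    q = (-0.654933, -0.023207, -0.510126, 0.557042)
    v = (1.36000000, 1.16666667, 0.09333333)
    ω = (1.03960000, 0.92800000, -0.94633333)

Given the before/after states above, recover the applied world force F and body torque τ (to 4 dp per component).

ω₁ − ω₀ = (0.23960000, 0.02800000, 0.15366667)
precession coupling = (-0.0396, 0.0176, -0.0144)
I·α + gyro = (0.2000, 0.0400, 0.1700)
Δv = v₁−v₀ = (-0.24000000, 0.06666667, -0.20666667)
applied force F = (-3.6000, 1.0000, -3.1000)

F = (-3.6000, 1.0000, -3.1000)
τ = (0.2000, 0.0400, 0.1700)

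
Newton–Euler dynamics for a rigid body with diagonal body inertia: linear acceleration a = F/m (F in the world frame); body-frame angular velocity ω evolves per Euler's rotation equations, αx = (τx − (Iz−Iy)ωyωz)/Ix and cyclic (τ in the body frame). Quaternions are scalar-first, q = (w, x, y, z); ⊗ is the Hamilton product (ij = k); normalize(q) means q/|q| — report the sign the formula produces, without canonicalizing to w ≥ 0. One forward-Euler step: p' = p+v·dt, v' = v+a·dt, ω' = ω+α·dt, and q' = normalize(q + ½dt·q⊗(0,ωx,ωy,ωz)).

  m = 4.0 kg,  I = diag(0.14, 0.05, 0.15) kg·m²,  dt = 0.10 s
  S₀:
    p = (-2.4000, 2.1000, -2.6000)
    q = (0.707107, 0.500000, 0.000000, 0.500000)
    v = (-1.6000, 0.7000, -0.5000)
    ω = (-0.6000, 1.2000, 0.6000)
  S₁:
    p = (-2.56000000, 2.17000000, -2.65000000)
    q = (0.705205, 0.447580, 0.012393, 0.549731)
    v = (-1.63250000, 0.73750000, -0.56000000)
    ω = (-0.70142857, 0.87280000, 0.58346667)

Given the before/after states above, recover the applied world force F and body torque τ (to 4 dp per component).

F = (-1.3000, 1.5000, -2.4000)
τ = (-0.0700, -0.1600, 0.0400)

Δω = ω₁−ω₀ = (-0.10142857, -0.32720000, -0.01653333)
precession coupling = (0.0720, 0.0036, 0.0648)
applied torque τ = (-0.0700, -0.1600, 0.0400)
Δv = v₁−v₀ = (-0.03250000, 0.03750000, -0.06000000)
m·(v₁−v₀)/dt = (-1.3000, 1.5000, -2.4000)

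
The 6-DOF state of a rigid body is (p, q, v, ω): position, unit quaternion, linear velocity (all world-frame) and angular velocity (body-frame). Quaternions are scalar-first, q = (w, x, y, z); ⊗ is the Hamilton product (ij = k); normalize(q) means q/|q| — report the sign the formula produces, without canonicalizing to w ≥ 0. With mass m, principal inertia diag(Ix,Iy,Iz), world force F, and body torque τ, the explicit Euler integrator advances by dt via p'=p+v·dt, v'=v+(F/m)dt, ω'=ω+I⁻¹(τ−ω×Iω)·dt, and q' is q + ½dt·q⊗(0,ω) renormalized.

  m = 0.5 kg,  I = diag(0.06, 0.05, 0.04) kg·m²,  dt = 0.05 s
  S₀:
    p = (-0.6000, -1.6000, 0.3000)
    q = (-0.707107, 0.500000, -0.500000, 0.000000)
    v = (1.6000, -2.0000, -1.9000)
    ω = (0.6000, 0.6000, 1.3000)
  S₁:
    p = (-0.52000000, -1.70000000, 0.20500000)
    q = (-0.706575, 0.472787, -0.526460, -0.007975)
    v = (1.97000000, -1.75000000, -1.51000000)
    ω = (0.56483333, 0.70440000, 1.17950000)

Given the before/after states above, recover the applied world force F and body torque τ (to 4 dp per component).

Δv = v₁−v₀ = (0.37000000, 0.25000000, 0.39000000)
m·(v₁−v₀)/dt = (3.7000, 2.5000, 3.9000)
rate change Δω = (-0.03516667, 0.10440000, -0.12050000)
ω₀×(Iω₀) = (-0.0078, 0.0156, -0.0036)
τ = I·(Δω/dt) + ω₀×(Iω₀) = (-0.0500, 0.1200, -0.1000)

F = (3.7000, 2.5000, 3.9000)
τ = (-0.0500, 0.1200, -0.1000)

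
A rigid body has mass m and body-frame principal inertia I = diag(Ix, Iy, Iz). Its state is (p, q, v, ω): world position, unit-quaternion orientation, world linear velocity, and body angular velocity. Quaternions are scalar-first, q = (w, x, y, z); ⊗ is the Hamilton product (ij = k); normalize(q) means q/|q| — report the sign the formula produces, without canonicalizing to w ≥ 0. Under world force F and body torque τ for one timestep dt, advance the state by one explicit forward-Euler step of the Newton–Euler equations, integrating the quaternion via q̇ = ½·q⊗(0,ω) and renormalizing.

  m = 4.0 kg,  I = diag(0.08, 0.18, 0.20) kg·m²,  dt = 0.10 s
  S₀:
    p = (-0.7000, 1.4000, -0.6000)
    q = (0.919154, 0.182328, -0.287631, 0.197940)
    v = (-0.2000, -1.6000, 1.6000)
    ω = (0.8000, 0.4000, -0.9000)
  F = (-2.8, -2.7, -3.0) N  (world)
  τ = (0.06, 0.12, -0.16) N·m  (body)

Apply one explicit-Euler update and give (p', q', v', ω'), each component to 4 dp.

p' = (-0.7200, 1.2400, -0.4400)
q' = (0.9247, 0.2276, -0.2526, 0.1714)
v' = (-0.2700, -1.6675, 1.5250)
ω' = (0.8840, 0.4187, -0.9960)

linear accel F/m = (-0.7000, -0.6750, -0.7500)
new position p' = (-0.7200, 1.2400, -0.4400)
v' = v + a·dt = (-0.2700, -1.6675, 1.5250)
gyro term ω×Iω = (-0.0072, 0.0864, 0.0320)
angular accel α = (0.8400, 0.1867, -0.9600)
ω + α·dt = (0.8840, 0.4187, -0.9960)
2q̇ = q⊗(0,ω) = (0.1473360, 0.9150151, 0.6901088, -0.5242026)
updated quaternion q' = (0.9247, 0.2276, -0.2526, 0.1714)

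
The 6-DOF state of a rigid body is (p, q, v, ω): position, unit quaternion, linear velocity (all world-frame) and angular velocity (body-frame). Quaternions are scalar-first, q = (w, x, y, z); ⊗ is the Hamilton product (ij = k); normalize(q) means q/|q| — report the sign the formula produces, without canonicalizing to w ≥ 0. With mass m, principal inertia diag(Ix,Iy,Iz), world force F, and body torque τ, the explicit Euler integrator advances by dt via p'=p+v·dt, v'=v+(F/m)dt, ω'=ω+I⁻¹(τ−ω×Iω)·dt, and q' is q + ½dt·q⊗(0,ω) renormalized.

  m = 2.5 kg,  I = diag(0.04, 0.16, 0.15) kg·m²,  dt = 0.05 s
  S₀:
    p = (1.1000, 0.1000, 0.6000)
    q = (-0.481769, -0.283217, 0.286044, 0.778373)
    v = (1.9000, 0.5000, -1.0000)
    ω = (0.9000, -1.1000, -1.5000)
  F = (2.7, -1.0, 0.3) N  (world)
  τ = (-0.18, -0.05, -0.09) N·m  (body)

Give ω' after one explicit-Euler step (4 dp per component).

ω' = (0.6956, -1.1620, -1.4904)

angular accel α = (-4.0875, -1.2406, 0.1920)
new body rate ω' = (0.6956, -1.1620, -1.4904)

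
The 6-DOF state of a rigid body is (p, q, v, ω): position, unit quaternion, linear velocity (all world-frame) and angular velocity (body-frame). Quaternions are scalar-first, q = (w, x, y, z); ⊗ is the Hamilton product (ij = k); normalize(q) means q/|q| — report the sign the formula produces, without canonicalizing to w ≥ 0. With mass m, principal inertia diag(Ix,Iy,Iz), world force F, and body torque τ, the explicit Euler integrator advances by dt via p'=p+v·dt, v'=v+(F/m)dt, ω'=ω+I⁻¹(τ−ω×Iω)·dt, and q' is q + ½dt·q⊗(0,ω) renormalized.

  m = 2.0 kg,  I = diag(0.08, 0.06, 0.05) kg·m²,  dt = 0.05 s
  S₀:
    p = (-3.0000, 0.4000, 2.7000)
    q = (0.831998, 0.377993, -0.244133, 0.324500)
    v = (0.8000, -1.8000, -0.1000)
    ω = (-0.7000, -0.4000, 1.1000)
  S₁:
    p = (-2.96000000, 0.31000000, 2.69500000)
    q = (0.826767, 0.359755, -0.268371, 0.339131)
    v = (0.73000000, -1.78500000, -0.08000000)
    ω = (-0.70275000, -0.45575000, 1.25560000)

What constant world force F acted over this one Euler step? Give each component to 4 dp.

F = (-2.8000, 0.6000, 0.8000)

Δv = v₁−v₀ = (-0.07000000, 0.01500000, 0.02000000)
m·(v₁−v₀)/dt = (-2.8000, 0.6000, 0.8000)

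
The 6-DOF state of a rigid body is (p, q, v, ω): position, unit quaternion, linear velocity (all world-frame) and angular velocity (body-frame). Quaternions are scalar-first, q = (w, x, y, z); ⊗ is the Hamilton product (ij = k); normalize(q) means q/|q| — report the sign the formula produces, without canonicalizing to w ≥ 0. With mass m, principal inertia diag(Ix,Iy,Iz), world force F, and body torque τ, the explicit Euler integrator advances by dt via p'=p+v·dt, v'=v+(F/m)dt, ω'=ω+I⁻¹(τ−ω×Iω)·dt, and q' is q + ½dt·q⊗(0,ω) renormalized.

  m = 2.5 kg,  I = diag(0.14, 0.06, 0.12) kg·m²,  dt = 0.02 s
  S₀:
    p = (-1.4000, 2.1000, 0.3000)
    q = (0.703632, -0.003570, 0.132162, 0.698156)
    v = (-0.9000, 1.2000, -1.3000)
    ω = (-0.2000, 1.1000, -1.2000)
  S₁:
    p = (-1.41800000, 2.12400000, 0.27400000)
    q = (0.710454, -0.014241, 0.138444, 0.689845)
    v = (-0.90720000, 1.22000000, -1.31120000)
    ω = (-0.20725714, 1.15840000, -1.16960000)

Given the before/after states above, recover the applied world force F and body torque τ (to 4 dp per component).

Δv = v₁−v₀ = (-0.00720000, 0.02000000, -0.01120000)
m·(v₁−v₀)/dt = (-0.9000, 2.5000, -1.4000)
rate change Δω = (-0.00725714, 0.05840000, 0.03040000)
precession coupling = (-0.0792, 0.0048, 0.0176)
I·α + gyro = (-0.1300, 0.1800, 0.2000)

F = (-0.9000, 2.5000, -1.4000)
τ = (-0.1300, 0.1800, 0.2000)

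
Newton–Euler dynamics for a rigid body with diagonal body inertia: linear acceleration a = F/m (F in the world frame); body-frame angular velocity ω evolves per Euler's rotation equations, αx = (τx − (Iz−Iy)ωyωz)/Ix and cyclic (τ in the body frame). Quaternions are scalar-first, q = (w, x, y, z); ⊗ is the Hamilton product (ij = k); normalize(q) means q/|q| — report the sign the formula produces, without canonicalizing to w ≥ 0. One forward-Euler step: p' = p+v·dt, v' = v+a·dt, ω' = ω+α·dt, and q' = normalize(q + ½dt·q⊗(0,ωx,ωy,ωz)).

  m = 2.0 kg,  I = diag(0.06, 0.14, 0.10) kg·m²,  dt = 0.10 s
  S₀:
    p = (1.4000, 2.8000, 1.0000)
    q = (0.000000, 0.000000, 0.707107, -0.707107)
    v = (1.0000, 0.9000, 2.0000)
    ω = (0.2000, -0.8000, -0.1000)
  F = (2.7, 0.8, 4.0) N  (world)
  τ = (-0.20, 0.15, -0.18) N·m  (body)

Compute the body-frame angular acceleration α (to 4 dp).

α = (-3.2800, 1.0657, -1.6720)

precession coupling ω×(Iω) = (-0.0032, 0.0008, -0.0128)
(τ − ω×Iω)/I = (-3.2800, 1.0657, -1.6720)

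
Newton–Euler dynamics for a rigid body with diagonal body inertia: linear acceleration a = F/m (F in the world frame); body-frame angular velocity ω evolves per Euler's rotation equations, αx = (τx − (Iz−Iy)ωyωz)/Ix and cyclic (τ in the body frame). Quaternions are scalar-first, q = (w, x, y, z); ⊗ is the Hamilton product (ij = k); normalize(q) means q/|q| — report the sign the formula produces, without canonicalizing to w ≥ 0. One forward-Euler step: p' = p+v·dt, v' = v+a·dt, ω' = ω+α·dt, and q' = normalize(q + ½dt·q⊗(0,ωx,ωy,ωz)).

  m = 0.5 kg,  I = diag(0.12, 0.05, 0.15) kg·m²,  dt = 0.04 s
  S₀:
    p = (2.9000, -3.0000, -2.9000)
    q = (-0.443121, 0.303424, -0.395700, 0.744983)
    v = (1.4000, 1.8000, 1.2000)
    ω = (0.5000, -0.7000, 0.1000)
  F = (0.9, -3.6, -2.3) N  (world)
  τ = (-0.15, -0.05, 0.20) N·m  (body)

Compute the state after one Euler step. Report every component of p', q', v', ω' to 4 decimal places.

α = I⁻¹(τ − ω×Iω) = (-1.1917, -0.9700, 1.1700)
new body rate ω' = (0.4523, -0.7388, 0.1468)
Hamilton product q⊗(0,ω) = (-0.5032003, 0.2603576, 0.6523338, -0.0588589)
q' = normalize(q + ½dt·q⊗(0,ω)) = (-0.4531, 0.3086, -0.3826, 0.7437)
p + v·dt = (2.9560, -2.9280, -2.8520)
v' = v + a·dt = (1.4720, 1.5120, 1.0160)

p' = (2.9560, -2.9280, -2.8520)
q' = (-0.4531, 0.3086, -0.3826, 0.7437)
v' = (1.4720, 1.5120, 1.0160)
ω' = (0.4523, -0.7388, 0.1468)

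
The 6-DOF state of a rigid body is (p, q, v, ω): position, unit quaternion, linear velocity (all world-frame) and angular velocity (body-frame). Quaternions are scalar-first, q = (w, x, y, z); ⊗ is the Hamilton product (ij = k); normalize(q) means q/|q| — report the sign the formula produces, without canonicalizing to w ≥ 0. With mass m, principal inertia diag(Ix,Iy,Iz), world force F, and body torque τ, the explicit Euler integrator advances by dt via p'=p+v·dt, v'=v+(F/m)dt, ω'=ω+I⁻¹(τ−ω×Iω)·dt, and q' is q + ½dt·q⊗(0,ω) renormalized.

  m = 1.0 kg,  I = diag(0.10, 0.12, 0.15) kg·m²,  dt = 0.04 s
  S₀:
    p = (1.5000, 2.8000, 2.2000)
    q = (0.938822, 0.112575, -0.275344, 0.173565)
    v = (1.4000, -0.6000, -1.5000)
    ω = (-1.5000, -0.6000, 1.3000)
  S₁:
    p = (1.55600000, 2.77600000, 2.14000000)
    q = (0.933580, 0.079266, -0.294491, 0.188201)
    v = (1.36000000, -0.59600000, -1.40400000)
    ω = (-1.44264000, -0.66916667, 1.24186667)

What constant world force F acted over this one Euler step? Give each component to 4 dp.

Δv = v₁−v₀ = (-0.04000000, 0.00400000, 0.09600000)
F = m·Δv/dt = (-1.0000, 0.1000, 2.4000)

F = (-1.0000, 0.1000, 2.4000)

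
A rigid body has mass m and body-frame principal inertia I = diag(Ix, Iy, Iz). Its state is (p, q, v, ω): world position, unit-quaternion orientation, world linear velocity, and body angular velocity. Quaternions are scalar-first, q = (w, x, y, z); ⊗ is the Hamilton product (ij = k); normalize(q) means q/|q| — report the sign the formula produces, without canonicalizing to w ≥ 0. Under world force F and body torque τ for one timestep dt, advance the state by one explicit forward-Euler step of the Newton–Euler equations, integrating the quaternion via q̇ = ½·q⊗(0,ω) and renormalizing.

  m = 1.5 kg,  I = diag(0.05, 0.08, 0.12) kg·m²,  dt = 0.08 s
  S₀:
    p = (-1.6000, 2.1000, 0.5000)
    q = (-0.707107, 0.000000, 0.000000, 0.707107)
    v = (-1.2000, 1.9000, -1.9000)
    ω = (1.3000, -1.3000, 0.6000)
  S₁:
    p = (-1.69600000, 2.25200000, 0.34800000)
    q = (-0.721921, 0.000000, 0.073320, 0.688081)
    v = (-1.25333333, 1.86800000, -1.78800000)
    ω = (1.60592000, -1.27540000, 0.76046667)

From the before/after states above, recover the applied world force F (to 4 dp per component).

F = (-1.0000, -0.6000, 2.1000)

Δv = v₁−v₀ = (-0.05333333, -0.03200000, 0.11200000)
m·(v₁−v₀)/dt = (-1.0000, -0.6000, 2.1000)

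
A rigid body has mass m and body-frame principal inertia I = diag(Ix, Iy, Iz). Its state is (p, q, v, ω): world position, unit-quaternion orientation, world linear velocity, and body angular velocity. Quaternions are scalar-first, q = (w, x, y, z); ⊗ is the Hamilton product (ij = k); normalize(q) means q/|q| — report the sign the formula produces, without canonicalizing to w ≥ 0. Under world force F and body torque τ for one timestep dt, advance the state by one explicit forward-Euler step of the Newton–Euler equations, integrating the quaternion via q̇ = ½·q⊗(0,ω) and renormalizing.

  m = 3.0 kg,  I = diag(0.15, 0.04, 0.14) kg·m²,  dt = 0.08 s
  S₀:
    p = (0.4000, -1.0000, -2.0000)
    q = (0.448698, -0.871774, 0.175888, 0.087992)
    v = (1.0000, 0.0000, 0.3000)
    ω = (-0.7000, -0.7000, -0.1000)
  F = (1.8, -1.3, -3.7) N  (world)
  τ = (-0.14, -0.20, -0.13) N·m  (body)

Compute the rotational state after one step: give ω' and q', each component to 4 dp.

gyro term ω×Iω = (0.0070, 0.0007, -0.0539)
α = I⁻¹(τ − ω×Iω) = (-0.9800, -5.0175, -0.5436)
ω + α·dt = (-0.7784, -1.1014, -0.1435)
2q̇ = q⊗(0,ω) = (-0.4783210, -0.2700830, -0.4628604, 0.6884936)
updated quaternion q' = (0.4292, -0.8819, 0.1572, 0.1154)

ω' = (-0.7784, -1.1014, -0.1435)
q' = (0.4292, -0.8819, 0.1572, 0.1154)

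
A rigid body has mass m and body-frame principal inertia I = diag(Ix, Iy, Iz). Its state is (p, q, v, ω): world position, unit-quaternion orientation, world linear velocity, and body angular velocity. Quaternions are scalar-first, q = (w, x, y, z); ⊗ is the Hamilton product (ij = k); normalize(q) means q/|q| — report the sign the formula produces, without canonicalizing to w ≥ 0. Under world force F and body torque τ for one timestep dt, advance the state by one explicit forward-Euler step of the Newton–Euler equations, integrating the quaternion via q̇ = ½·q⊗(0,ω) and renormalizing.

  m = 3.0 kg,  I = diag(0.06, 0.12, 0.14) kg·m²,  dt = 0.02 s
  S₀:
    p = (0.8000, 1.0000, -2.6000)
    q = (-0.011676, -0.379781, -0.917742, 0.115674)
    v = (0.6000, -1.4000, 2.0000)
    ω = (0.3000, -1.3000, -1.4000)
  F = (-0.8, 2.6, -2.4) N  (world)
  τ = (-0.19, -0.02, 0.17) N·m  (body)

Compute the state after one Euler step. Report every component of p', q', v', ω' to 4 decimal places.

p' = (0.8120, 0.9720, -2.5600)
q' = (-0.0208, -0.3654, -0.9224, 0.1235)
v' = (0.5947, -1.3827, 1.9840)
ω' = (0.2245, -1.3089, -1.3724)

a = (-0.2667, 0.8667, -0.8000)
p + v·dt = (0.8120, 0.9720, -2.5600)
new velocity v' = (0.5947, -1.3827, 1.9840)
gyro term ω×Iω = (0.0364, 0.0336, -0.0234)
(τ − ω×Iω)/I = (-3.7733, -0.4467, 1.3814)
ω' = ω + α·dt = (0.2245, -1.3089, -1.3724)
Hamilton product q⊗(0,ω) = (-0.9171867, 1.4317122, -0.4818124, 0.7853843)
q' = normalize(q + ½dt·q⊗(0,ω)) = (-0.0208, -0.3654, -0.9224, 0.1235)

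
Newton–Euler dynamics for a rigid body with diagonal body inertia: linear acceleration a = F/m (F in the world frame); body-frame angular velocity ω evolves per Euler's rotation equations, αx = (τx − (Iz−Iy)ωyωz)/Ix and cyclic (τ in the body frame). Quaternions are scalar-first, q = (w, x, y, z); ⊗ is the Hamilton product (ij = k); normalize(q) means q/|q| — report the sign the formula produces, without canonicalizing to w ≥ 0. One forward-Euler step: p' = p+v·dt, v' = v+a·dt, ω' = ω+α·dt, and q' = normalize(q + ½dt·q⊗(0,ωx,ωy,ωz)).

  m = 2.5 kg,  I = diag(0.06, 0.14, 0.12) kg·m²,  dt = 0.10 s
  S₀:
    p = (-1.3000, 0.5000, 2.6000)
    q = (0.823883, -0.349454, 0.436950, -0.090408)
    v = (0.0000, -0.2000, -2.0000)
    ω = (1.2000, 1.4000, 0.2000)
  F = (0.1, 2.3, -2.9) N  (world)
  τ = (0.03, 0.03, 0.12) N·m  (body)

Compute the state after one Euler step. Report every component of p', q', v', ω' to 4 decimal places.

p' = (-1.3000, 0.4800, 2.4000)
q' = (0.8117, -0.2881, 0.4906, -0.1323)
v' = (0.0040, -0.1080, -2.1160)
ω' = (1.2593, 1.4317, 0.1880)

linear accel F/m = (0.0400, 0.9200, -1.1600)
p' = p + v·dt = (-1.3000, 0.4800, 2.4000)
v + (F/m)dt = (0.0040, -0.1080, -2.1160)
precession coupling ω×(Iω) = (-0.0056, -0.0144, 0.1344)
(τ − ω×Iω)/I = (0.5933, 0.3171, -0.1200)
ω' = ω + α·dt = (1.2593, 1.4317, 0.1880)
Hamilton product q⊗(0,ω) = (-0.1743036, 1.2026208, 1.1148374, -0.8487990)
updated quaternion q' = (0.8117, -0.2881, 0.4906, -0.1323)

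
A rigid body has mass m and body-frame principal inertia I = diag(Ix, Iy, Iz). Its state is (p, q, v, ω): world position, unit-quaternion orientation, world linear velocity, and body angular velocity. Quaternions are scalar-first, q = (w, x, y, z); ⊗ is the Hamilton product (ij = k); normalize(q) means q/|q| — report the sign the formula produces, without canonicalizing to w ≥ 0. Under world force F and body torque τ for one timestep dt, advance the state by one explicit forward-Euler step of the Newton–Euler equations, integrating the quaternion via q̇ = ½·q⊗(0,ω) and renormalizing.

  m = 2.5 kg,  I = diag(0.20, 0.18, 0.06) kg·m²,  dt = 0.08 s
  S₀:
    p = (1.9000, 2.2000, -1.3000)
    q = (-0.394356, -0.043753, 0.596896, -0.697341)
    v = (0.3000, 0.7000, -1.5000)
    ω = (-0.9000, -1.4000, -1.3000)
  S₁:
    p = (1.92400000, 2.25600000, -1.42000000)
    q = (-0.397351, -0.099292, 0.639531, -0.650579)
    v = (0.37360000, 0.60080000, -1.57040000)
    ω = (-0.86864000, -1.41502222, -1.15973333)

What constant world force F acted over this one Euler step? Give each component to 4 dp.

F = (2.3000, -3.1000, -2.2000)

Δv = v₁−v₀ = (0.07360000, -0.09920000, -0.07040000)
applied force F = (2.3000, -3.1000, -2.2000)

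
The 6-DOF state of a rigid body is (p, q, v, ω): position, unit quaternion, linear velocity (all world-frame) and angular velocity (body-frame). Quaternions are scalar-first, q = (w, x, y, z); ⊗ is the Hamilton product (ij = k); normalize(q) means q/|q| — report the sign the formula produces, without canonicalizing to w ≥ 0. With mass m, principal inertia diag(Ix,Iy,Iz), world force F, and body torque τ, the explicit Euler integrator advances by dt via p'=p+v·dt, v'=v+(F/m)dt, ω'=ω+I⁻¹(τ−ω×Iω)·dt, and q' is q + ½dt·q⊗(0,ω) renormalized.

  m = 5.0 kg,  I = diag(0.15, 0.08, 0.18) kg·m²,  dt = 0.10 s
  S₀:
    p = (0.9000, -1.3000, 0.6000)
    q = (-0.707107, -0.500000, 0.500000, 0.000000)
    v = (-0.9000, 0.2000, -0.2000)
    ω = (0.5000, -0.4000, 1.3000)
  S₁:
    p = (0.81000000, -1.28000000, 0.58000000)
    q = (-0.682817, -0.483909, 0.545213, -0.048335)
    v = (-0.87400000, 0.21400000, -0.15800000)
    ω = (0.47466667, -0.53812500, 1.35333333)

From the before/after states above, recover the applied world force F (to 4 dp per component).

F = (1.3000, 0.7000, 2.1000)

v₁ − v₀ = (0.02600000, 0.01400000, 0.04200000)
m·(v₁−v₀)/dt = (1.3000, 0.7000, 2.1000)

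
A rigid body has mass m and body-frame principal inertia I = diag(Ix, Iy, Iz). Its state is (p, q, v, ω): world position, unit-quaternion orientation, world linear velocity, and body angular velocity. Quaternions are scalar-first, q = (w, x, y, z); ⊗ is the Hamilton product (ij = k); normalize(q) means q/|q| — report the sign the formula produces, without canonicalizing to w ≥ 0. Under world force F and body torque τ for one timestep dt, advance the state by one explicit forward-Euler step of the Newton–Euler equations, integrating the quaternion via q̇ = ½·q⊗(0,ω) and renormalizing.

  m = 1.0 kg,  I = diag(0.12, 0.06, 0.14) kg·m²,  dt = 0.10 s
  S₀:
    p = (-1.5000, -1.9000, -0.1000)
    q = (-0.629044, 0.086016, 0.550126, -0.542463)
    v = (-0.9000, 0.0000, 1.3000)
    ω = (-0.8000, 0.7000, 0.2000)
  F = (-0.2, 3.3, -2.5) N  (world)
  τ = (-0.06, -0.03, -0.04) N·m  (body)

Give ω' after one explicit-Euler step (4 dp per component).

ω' = (-0.8593, 0.6447, 0.1474)

angular accel α = (-0.5933, -0.5533, -0.5257)
new body rate ω' = (-0.8593, 0.6447, 0.1474)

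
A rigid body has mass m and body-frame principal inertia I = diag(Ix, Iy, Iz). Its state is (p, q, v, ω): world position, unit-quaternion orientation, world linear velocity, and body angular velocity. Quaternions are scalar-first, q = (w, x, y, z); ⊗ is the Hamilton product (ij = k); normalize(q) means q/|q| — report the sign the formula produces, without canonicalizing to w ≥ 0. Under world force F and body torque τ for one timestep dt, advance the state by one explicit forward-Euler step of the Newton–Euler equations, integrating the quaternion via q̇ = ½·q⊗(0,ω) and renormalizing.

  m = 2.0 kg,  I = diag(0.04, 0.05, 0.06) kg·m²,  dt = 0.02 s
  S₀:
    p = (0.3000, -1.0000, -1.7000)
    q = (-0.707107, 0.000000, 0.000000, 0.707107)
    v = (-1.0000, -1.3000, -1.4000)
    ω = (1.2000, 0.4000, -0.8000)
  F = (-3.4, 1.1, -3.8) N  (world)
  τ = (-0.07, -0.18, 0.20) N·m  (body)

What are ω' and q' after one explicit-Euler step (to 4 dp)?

gyro term ω×Iω = (-0.0032, 0.0192, 0.0048)
(τ − ω×Iω)/I = (-1.6700, -3.9840, 3.2533)
ω' = ω + α·dt = (1.1666, 0.3203, -0.7349)
q⊗(0,ω) = (0.5656856, -1.1313712, 0.5656856, 0.5656856)
updated quaternion q' = (-0.7014, -0.0113, 0.0057, 0.7127)

ω' = (1.1666, 0.3203, -0.7349)
q' = (-0.7014, -0.0113, 0.0057, 0.7127)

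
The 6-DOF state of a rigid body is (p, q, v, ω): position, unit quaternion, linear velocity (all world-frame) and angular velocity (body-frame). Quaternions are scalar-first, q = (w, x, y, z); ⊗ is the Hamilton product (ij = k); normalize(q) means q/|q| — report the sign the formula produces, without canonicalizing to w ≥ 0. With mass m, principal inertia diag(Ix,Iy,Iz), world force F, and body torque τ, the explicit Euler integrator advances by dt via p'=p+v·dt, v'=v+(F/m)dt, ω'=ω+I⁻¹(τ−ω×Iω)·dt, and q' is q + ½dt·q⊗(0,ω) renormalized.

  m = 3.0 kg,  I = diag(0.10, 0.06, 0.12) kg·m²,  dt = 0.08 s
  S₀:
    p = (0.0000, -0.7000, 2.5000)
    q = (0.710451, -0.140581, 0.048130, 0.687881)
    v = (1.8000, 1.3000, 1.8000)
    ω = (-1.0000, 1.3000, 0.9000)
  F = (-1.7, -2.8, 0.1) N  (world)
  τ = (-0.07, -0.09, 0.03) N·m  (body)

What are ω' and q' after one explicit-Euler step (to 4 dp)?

angular accel α = (-1.4020, -1.8000, -0.1833)
ω + α·dt = (-1.1122, 1.1560, 0.8853)
q⊗(0,ω) = (-0.8222429, -1.5613793, 0.3622282, 0.5047806)
q' = normalize(q + ½dt·q⊗(0,ω)) = (0.6757, -0.2025, 0.0624, 0.7061)

ω' = (-1.1122, 1.1560, 0.8853)
q' = (0.6757, -0.2025, 0.0624, 0.7061)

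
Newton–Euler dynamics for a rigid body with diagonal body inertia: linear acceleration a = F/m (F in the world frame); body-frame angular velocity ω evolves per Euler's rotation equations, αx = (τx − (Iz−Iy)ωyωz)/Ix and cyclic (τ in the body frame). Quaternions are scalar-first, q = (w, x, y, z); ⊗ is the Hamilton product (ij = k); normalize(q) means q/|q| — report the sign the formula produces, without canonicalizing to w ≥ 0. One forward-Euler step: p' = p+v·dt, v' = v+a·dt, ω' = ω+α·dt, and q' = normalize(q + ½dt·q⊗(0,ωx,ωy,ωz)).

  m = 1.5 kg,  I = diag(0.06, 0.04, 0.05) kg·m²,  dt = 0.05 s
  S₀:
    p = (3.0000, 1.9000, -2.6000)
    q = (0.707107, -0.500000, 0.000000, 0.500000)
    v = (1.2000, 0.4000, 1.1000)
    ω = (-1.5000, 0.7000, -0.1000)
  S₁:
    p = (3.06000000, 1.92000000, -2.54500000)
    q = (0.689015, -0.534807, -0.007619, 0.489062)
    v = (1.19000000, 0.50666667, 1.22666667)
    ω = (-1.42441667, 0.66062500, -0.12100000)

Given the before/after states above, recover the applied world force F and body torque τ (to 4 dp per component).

F = (-0.3000, 3.2000, 3.8000)
τ = (0.0900, -0.0300, 0.0000)

velocity change Δv = (-0.01000000, 0.10666667, 0.12666667)
m·(v₁−v₀)/dt = (-0.3000, 3.2000, 3.8000)
ω₁ − ω₀ = (0.07558333, -0.03937500, -0.02100000)
precession coupling = (-0.0007, 0.0015, 0.0210)
I·α + gyro = (0.0900, -0.0300, 0.0000)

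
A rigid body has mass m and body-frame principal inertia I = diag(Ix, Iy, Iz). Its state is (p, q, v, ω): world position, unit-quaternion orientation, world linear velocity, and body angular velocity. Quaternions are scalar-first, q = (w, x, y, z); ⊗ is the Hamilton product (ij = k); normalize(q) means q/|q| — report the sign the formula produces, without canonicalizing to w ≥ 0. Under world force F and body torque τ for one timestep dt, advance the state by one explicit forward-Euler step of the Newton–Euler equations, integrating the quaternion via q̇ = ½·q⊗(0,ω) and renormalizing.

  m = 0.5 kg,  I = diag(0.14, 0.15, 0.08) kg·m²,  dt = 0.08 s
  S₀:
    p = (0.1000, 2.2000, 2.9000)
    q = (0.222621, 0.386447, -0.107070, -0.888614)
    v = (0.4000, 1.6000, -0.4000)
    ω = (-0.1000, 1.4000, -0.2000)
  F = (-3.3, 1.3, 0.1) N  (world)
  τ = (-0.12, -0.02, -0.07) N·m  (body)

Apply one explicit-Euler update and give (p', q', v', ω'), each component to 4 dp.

p' = (0.1320, 2.3280, 2.8680)
q' = (0.2227, 0.4355, -0.0878, -0.8678)
v' = (-0.1280, 1.8080, -0.3840)
ω' = (-0.1798, 1.3887, -0.2686)

p + v·dt = (0.1320, 2.3280, 2.8680)
v' = v + a·dt = (-0.1280, 1.8080, -0.3840)
angular accel α = (-0.9971, -0.1413, -0.8575)
ω + α·dt = (-0.1798, 1.3887, -0.2686)
2q̇ = q⊗(0,ω) = (0.0108199, 1.2432115, 0.4778202, 0.4857946)
q + ½dt·q⊗(0,ω), renormalized = (0.2227, 0.4355, -0.0878, -0.8678)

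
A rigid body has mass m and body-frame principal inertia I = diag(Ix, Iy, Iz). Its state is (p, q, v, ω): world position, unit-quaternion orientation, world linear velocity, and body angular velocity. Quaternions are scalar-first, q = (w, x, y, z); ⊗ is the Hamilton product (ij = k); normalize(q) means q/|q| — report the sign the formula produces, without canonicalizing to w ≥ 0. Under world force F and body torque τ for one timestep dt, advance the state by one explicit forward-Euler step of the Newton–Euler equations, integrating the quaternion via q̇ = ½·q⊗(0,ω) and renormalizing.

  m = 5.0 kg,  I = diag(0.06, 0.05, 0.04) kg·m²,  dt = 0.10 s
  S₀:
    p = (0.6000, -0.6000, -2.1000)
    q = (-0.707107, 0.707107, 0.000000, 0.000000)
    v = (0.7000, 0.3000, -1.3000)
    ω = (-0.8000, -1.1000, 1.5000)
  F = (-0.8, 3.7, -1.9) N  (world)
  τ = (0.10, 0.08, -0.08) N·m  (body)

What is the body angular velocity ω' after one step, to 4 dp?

ω×(Iω) gyroscopic = (0.0165, -0.0240, -0.0088)
α = I⁻¹(τ − ω×Iω) = (1.3917, 2.0800, -1.7800)
ω + α·dt = (-0.6608, -0.8920, 1.3220)

ω' = (-0.6608, -0.8920, 1.3220)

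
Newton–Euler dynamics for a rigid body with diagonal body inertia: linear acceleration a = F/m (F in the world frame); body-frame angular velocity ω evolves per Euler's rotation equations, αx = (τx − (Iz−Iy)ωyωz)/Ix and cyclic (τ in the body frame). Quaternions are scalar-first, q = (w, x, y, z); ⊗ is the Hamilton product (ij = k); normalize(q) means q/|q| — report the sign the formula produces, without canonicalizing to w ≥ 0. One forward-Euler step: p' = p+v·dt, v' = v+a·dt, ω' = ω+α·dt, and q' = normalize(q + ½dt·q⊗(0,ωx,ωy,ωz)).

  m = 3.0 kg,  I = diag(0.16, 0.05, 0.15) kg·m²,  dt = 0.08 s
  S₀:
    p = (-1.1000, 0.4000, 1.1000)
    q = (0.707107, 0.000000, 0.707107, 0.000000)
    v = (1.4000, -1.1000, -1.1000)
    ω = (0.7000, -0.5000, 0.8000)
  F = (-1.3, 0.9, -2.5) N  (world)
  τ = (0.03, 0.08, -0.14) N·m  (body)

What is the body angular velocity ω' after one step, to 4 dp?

α = I⁻¹(τ − ω×Iω) = (0.4375, 1.4880, -1.1900)
ω + α·dt = (0.7350, -0.3810, 0.7048)

ω' = (0.7350, -0.3810, 0.7048)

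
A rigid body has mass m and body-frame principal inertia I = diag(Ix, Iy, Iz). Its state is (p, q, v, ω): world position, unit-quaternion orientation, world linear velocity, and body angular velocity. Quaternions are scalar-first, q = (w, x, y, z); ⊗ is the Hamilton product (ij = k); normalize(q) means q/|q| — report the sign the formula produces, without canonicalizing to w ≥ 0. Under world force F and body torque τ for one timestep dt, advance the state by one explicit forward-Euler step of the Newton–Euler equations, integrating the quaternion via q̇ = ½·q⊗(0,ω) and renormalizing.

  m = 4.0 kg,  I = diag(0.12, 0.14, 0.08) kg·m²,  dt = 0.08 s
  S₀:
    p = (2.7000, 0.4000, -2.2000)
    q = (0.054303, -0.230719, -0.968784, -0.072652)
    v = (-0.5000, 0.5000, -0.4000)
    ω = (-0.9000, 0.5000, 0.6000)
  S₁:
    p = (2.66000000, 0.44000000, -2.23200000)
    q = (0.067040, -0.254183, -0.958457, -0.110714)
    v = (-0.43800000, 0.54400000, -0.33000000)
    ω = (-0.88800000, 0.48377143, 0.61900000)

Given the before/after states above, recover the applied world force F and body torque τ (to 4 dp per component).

rate change Δω = (0.01200000, -0.01622857, 0.01900000)
gyro term ω₀×Iω₀ = (-0.0180, -0.0216, -0.0090)
I·α + gyro = (0.0000, -0.0500, 0.0100)
v₁ − v₀ = (0.06200000, 0.04400000, 0.07000000)
applied force F = (3.1000, 2.2000, 3.5000)

F = (3.1000, 2.2000, 3.5000)
τ = (0.0000, -0.0500, 0.0100)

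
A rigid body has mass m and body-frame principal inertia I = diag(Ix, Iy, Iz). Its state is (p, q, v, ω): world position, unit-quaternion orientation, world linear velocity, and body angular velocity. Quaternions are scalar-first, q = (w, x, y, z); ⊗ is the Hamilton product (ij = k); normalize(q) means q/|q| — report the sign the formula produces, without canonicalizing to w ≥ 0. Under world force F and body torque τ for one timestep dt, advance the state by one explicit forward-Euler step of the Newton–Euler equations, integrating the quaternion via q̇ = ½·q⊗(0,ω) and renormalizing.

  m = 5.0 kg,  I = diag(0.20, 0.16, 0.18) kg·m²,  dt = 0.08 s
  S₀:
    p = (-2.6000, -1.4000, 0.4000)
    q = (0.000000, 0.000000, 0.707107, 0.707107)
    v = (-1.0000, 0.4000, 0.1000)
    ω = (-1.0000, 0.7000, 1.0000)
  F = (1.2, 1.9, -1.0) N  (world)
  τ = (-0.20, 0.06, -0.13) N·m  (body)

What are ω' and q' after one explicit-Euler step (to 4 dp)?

precession coupling ω×(Iω) = (0.0140, -0.0200, 0.0280)
(τ − ω×Iω)/I = (-1.0700, 0.5000, -0.8778)
new body rate ω' = (-1.0856, 0.7400, 0.9298)
q⊗(0,ω) = (-1.2020819, 0.2121321, -0.7071070, 0.7071070)
q + ½dt·q⊗(0,ω), renormalized = (-0.0480, 0.0085, 0.6775, 0.7339)

ω' = (-1.0856, 0.7400, 0.9298)
q' = (-0.0480, 0.0085, 0.6775, 0.7339)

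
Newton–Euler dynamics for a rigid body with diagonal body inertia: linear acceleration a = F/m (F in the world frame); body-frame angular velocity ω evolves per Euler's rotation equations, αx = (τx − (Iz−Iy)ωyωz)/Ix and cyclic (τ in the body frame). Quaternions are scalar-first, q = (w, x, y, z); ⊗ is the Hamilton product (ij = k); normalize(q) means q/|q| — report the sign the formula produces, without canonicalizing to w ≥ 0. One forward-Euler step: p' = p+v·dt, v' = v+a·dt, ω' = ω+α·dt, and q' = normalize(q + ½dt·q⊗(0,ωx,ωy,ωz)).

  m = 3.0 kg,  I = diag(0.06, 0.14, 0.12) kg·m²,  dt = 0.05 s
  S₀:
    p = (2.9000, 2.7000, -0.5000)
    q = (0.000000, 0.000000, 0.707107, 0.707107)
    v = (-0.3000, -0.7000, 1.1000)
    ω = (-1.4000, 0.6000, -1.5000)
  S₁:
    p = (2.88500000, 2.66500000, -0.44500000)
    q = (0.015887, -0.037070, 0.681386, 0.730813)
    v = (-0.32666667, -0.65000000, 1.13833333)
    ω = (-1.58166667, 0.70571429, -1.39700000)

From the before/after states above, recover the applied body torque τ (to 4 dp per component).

τ = (-0.2000, 0.1700, 0.1800)

ω₁ − ω₀ = (-0.18166667, 0.10571429, 0.10300000)
ω₀×(Iω₀) = (0.0180, -0.1260, -0.0672)
τ = I·(Δω/dt) + ω₀×(Iω₀) = (-0.2000, 0.1700, 0.1800)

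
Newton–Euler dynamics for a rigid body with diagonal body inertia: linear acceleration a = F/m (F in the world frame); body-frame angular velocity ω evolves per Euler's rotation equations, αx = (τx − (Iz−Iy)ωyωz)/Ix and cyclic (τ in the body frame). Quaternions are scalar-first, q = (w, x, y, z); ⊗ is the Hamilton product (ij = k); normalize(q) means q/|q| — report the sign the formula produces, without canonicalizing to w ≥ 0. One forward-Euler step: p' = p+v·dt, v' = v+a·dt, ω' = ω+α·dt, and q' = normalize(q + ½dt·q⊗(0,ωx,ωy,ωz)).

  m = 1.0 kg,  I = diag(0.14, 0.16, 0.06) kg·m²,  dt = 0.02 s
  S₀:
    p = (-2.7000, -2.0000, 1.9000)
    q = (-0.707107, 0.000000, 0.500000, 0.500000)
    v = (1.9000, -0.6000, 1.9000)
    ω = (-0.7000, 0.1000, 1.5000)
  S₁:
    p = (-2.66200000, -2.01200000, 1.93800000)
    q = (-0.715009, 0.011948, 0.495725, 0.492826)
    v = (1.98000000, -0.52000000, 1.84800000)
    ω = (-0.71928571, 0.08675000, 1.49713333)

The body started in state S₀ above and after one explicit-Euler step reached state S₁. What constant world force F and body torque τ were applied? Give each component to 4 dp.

Δv = v₁−v₀ = (0.08000000, 0.08000000, -0.05200000)
m·(v₁−v₀)/dt = (4.0000, 4.0000, -2.6000)
rate change Δω = (-0.01928571, -0.01325000, -0.00286667)
τ = I·(Δω/dt) + ω₀×(Iω₀) = (-0.1500, -0.1900, -0.0100)

F = (4.0000, 4.0000, -2.6000)
τ = (-0.1500, -0.1900, -0.0100)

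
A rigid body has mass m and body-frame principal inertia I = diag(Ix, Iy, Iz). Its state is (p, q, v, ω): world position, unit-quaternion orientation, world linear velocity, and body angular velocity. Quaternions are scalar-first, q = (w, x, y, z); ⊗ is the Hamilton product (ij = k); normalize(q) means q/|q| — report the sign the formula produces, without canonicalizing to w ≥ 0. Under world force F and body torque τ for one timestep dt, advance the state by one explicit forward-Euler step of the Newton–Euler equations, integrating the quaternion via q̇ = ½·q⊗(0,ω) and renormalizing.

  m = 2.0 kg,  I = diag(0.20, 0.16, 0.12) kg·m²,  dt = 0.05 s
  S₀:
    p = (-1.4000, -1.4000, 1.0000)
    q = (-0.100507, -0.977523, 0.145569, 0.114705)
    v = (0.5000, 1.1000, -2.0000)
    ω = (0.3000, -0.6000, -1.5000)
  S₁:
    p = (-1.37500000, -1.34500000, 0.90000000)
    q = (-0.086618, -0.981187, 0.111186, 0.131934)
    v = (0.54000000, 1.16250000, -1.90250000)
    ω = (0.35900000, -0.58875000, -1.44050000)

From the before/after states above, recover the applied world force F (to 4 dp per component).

F = (1.6000, 2.5000, 3.9000)

Δv = v₁−v₀ = (0.04000000, 0.06250000, 0.09750000)
m·(v₁−v₀)/dt = (1.6000, 2.5000, 3.9000)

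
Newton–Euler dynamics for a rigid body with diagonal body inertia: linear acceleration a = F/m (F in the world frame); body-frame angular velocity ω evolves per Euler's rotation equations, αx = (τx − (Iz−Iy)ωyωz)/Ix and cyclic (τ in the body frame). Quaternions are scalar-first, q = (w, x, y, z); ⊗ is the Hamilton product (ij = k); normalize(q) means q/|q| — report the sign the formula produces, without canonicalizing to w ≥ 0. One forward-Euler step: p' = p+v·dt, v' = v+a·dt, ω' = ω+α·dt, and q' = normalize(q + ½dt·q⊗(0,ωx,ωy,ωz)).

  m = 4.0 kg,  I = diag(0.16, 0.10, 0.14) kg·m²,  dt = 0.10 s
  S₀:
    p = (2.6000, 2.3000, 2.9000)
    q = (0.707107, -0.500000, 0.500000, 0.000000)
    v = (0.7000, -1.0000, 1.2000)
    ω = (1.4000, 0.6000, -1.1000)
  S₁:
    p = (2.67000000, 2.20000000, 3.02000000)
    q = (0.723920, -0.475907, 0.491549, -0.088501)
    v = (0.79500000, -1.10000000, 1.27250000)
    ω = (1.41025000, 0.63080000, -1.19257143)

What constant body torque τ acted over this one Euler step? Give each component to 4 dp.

τ = (-0.0100, 0.0000, -0.1800)

Δω = ω₁−ω₀ = (0.01025000, 0.03080000, -0.09257143)
I·α + gyro = (-0.0100, 0.0000, -0.1800)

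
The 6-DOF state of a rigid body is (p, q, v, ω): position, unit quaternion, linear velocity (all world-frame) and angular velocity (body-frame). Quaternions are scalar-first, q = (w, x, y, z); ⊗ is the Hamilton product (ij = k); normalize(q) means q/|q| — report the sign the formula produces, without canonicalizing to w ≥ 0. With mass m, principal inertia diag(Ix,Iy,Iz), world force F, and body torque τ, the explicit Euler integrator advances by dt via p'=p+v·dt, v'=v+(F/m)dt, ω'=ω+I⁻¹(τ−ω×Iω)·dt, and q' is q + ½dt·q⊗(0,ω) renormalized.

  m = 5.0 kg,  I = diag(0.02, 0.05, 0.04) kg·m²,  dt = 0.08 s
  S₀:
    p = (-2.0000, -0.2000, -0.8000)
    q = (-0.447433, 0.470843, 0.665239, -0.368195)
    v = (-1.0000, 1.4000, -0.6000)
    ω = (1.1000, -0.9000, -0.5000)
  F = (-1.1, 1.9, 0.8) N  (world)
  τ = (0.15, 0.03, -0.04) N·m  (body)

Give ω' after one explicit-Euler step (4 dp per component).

(τ − ω×Iω)/I = (7.7250, 0.3800, -0.2575)
ω + α·dt = (1.7180, -0.8696, -0.5206)

ω' = (1.7180, -0.8696, -0.5206)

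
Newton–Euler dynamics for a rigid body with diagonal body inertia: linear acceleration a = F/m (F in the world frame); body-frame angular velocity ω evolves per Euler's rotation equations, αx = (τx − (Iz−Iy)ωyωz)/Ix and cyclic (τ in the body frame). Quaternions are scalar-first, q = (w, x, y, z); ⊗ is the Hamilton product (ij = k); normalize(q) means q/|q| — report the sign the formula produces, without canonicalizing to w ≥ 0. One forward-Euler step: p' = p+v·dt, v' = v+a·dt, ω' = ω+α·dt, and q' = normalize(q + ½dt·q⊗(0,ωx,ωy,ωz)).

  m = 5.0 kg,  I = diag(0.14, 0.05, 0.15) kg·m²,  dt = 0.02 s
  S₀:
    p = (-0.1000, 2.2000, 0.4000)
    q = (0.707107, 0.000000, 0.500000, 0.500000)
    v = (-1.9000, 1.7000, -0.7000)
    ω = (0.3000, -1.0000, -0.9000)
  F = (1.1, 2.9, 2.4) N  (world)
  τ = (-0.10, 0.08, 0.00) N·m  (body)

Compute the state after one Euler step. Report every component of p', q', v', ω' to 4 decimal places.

linear accel F/m = (0.2200, 0.5800, 0.4800)
p + v·dt = (-0.1380, 2.2340, 0.3860)
new velocity v' = (-1.8956, 1.7116, -0.6904)
α = I⁻¹(τ − ω×Iω) = (-1.3571, 1.5460, -0.1800)
new body rate ω' = (0.2729, -0.9691, -0.9036)
Hamilton product q⊗(0,ω) = (0.9500000, 0.2621321, -0.5571070, -0.7863963)
q + ½dt·q⊗(0,ω), renormalized = (0.7165, 0.0026, 0.4944, 0.4921)

p' = (-0.1380, 2.2340, 0.3860)
q' = (0.7165, 0.0026, 0.4944, 0.4921)
v' = (-1.8956, 1.7116, -0.6904)
ω' = (0.2729, -0.9691, -0.9036)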